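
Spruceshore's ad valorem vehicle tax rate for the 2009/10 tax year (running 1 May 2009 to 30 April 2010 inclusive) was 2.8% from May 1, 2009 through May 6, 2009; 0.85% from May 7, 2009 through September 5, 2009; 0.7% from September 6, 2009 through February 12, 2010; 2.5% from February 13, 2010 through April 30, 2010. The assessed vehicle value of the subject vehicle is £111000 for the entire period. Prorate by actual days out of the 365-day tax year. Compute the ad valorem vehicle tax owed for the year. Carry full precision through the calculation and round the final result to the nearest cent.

£1292.47

May 1 – May 6, 2009: 6 days at 2.8% → £111000 × 2.8% × 6/365 = £51.0904
May 7 – September 5, 2009: 122 days at 0.85% → £111000 × 0.85% × 122/365 = £315.3616
September 6, 2009 – February 12, 2010: 160 days at 0.7% → £111000 × 0.7% × 160/365 = £340.6027
February 13 – April 30, 2010: 77 days at 2.5% → £111000 × 2.5% × 77/365 = £585.4110
Total = £1292.4658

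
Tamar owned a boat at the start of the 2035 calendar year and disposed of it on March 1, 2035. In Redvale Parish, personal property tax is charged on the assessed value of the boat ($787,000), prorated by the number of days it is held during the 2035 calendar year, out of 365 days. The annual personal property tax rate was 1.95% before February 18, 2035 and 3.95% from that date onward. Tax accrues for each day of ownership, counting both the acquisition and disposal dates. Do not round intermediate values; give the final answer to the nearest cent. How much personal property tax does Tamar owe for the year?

January 1 – February 17, 2035: 48 days at 1.95% → $787,000 × 1.95% × 48/365 = $2,018.1699
February 18 – March 1, 2035: 12 days at 3.95% → $787,000 × 3.95% × 12/365 = $1,022.0219
Total = $3,040.1918

$3,040.19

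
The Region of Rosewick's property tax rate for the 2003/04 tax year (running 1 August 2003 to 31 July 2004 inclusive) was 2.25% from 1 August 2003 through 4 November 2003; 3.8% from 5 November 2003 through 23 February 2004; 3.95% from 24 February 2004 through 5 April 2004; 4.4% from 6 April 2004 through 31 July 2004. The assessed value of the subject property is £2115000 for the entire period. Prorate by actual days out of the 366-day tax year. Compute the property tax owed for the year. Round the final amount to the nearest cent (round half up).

1 August – 4 November 2003: 96 days at 2.25% → £2115000 × 2.25% × 96/366 = £12481.9672
5 November 2003 – 23 February 2004: 111 days at 3.8% → £2115000 × 3.8% × 111/366 = £24374.5082
24 February – 5 April 2004: 42 days at 3.95% → £2115000 × 3.95% × 42/366 = £9586.8443
6 April – 31 July 2004: 117 days at 4.4% → £2115000 × 4.4% × 117/366 = £29748.6885
Total = £76192.0082

£76192.01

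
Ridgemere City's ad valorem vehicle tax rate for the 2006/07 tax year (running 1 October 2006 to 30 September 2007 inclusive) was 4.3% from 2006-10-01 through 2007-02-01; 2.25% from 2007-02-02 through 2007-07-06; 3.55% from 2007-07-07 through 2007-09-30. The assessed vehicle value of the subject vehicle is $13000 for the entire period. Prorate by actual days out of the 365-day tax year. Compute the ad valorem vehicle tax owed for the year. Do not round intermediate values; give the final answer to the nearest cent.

2006-10-01 to 2007-02-01: 124 days at 4.3% → $13000 × 4.3% × 124/365 = $189.9068
2007-02-02 to 2007-07-06: 155 days at 2.25% → $13000 × 2.25% × 155/365 = $124.2123
2007-07-07 to 2007-09-30: 86 days at 3.55% → $13000 × 3.55% × 86/365 = $108.7370
Total = $422.8562

$422.86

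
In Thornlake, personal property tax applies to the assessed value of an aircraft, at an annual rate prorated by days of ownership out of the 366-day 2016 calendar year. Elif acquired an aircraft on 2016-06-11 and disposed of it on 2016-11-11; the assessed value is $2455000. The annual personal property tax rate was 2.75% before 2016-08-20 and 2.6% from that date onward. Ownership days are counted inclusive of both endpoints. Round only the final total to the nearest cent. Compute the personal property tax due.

2016-06-11 to 2016-08-19: 70 days at 2.75% → $2455000 × 2.75% × 70/366 = $12912.2268
2016-08-20 to 2016-11-11: 84 days at 2.6% → $2455000 × 2.6% × 84/366 = $14649.5082
Total = $27561.7350

$27561.73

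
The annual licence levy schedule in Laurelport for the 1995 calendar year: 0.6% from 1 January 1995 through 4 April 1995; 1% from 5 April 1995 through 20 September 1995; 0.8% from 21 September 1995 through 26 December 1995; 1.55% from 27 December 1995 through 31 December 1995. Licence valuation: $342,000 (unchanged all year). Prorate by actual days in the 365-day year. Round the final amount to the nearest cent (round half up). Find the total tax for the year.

1 January – 4 April 1995: 94 days at 0.6% → $342,000 × 0.6% × 94/365 = $528.4603
5 April – 20 September 1995: 169 days at 1% → $342,000 × 1% × 169/365 = $1,583.5068
21 September – 26 December 1995: 97 days at 0.8% → $342,000 × 0.8% × 97/365 = $727.1014
27 December – 31 December 1995: 5 days at 1.55% → $342,000 × 1.55% × 5/365 = $72.6164
Total = $2,911.6849

$2,911.68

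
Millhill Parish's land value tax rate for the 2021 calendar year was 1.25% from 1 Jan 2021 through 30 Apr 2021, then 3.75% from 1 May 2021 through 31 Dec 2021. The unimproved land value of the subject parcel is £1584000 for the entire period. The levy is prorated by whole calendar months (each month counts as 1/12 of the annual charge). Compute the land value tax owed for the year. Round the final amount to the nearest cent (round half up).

1 Jan – 30 Apr 2021: 4 months at 1.25% → £1584000 × 1.25% × 4/12 = £6600.0000
1 May – 31 Dec 2021: 8 months at 3.75% → £1584000 × 3.75% × 8/12 = £39600.0000
Total = £46200.0000

£46200.00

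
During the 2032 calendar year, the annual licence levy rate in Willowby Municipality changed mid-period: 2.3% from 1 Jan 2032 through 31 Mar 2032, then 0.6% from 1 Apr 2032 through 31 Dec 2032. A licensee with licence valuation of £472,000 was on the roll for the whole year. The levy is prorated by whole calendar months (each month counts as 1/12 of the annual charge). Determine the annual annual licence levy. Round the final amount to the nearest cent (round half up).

£4,838.00

1 Jan – 31 Mar 2032: 3 months at 2.3% → £472,000 × 2.3% × 3/12 = £2,714.0000
1 Apr – 31 Dec 2032: 9 months at 0.6% → £472,000 × 0.6% × 9/12 = £2,124.0000
Total = £4,838.0000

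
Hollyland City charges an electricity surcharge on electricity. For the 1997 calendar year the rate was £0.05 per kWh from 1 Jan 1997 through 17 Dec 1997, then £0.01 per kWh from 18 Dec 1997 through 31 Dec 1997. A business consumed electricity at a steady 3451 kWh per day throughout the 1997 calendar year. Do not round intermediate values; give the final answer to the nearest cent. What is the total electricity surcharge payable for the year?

1 Jan – 17 Dec 1997: 351 days × 3451 kWh/day = 1,211,301 kWh at £0.05/kWh → £60,565.05
18 Dec – 31 Dec 1997: 14 days × 3451 kWh/day = 48,314 kWh at £0.01/kWh → £483.14

£61,048.19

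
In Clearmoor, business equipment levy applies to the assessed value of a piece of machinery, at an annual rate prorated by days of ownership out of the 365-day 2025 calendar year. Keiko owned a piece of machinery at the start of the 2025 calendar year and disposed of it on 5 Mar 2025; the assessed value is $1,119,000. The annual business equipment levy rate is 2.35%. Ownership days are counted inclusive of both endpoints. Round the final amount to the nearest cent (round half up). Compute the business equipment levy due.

Days held (1 Jan – 5 Mar 2025): 64 out of 365
Tax = $1,119,000 × 2.35% × 64/365 = $4,610.8932

$4,610.89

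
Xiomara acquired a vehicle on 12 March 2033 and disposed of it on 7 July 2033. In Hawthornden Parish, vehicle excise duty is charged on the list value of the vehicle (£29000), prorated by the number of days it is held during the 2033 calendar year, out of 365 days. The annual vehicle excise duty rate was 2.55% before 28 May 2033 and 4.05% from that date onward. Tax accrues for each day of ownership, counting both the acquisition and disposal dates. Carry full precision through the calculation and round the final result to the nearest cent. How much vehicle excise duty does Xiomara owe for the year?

12 March – 27 May 2033: 77 days at 2.55% → £29000 × 2.55% × 77/365 = £156.0041
28 May – 7 July 2033: 41 days at 4.05% → £29000 × 4.05% × 41/365 = £131.9301
Total = £287.9342

£287.93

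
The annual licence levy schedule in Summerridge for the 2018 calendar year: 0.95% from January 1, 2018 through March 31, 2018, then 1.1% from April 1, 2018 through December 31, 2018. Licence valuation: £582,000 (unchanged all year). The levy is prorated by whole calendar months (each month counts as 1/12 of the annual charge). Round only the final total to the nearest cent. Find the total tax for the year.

January 1 – March 31, 2018: 3 months at 0.95% → £582,000 × 0.95% × 3/12 = £1,382.2500
April 1 – December 31, 2018: 9 months at 1.1% → £582,000 × 1.1% × 9/12 = £4,801.5000
Total = £6,183.7500

£6,183.75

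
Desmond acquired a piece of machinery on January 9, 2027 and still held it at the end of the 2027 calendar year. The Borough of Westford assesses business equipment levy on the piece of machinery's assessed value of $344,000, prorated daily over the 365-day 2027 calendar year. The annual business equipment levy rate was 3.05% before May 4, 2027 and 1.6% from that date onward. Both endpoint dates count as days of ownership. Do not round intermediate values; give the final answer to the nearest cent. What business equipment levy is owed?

January 9 – May 3, 2027: 115 days at 3.05% → $344,000 × 3.05% × 115/365 = $3,305.6986
May 4 – December 31, 2027: 242 days at 1.6% → $344,000 × 1.6% × 242/365 = $3,649.2274
Total = $6,954.9260

$6,954.93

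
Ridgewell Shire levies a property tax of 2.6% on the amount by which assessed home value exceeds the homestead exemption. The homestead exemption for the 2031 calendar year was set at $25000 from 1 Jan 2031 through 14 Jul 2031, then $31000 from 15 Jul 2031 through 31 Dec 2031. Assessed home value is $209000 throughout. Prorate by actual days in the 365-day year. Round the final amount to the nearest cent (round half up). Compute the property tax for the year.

1 Jan – 14 Jul 2031: 195 days, exemption $25000 → ($209000 − $25000) × 2.6% × 195/365 = $2555.8356
15 Jul – 31 Dec 2031: 170 days, exemption $31000 → ($209000 − $31000) × 2.6% × 170/365 = $2155.5068
Total = $4711.3425

$4711.34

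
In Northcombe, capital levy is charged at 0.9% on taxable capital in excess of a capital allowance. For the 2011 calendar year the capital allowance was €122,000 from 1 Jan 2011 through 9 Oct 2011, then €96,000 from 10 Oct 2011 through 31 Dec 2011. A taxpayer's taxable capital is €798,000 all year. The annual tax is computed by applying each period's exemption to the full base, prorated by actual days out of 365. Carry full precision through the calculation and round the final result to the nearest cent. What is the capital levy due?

1 Jan – 9 Oct 2011: 282 days, exemption €122,000 → (€798,000 − €122,000) × 0.9% × 282/365 = €4,700.5151
10 Oct – 31 Dec 2011: 83 days, exemption €96,000 → (€798,000 − €96,000) × 0.9% × 83/365 = €1,436.6959
Total = €6,137.2110

€6,137.21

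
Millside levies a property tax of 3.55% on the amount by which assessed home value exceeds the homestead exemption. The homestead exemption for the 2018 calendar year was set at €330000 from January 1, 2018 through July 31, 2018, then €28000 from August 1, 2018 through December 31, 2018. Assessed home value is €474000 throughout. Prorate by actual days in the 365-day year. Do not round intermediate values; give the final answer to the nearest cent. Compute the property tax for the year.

January 1 – July 31, 2018: 212 days, exemption €330000 → (€474000 − €330000) × 3.55% × 212/365 = €2969.1616
August 1 – December 31, 2018: 153 days, exemption €28000 → (€474000 − €28000) × 3.55% × 153/365 = €6636.8466
Total = €9606.0082

€9606.01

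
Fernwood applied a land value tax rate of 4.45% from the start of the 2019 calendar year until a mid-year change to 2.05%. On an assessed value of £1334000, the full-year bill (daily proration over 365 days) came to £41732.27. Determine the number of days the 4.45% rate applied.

Let d = days at the first rate; then 365 − d days at the second rate.
£1334000 × [4.45%·d + 2.05%·(365−d)] / 365 = £41732.27
Solving gives d = 164, so the new rate took effect on June 14, 2019.

164 days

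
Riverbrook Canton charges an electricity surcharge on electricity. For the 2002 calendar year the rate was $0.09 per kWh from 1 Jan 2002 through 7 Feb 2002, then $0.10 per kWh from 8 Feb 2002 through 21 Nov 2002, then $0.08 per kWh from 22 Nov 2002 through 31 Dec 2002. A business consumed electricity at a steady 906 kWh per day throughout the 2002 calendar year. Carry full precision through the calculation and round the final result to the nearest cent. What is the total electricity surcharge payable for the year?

$31,999.92

1 Jan – 7 Feb 2002: 38 days × 906 kWh/day = 34,428 kWh at $0.09/kWh → $3,098.52
8 Feb – 21 Nov 2002: 287 days × 906 kWh/day = 260,022 kWh at $0.10/kWh → $26,002.20
22 Nov – 31 Dec 2002: 40 days × 906 kWh/day = 36,240 kWh at $0.08/kWh → $2,899.20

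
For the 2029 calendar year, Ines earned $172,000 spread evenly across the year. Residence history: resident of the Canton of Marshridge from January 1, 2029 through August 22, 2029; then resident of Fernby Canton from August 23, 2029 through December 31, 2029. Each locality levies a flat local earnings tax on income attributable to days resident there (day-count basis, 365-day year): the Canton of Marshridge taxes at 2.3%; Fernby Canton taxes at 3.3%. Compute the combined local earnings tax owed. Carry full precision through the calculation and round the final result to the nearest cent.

$4,573.32

The Canton of Marshridge, January 1 – August 22, 2029: 234 days → $172,000 × 2.3% × 234/365 = $2,536.1753
Fernby Canton, August 23 – December 31, 2029: 131 days → $172,000 × 3.3% × 131/365 = $2,037.1397
Total = $4,573.3151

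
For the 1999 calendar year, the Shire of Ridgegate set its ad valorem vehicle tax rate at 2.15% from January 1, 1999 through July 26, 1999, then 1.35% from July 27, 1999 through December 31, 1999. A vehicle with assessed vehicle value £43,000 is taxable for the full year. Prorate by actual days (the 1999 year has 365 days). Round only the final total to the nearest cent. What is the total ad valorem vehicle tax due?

£775.59

January 1 – July 26, 1999: 207 days at 2.15% → £43,000 × 2.15% × 207/365 = £524.3055
July 27 – December 31, 1999: 158 days at 1.35% → £43,000 × 1.35% × 158/365 = £251.2849
Total = £775.5904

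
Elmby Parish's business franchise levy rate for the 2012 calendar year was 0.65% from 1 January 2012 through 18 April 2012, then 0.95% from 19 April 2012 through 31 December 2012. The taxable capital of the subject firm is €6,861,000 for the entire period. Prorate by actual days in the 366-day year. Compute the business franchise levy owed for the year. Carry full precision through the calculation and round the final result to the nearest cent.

€59,049.59

1 January – 18 April 2012: 109 days at 0.65% → €6,861,000 × 0.65% × 109/366 = €13,281.4713
19 April – 31 December 2012: 257 days at 0.95% → €6,861,000 × 0.95% × 257/366 = €45,768.1189
Total = €59,049.5902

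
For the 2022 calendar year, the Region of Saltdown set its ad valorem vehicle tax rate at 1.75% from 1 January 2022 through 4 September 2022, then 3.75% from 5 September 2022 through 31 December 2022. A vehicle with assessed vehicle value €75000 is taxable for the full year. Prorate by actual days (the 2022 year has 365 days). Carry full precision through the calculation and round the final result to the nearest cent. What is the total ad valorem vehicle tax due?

1 January – 4 September 2022: 247 days at 1.75% → €75000 × 1.75% × 247/365 = €888.1849
5 September – 31 December 2022: 118 days at 3.75% → €75000 × 3.75% × 118/365 = €909.2466
Total = €1797.4315

€1797.43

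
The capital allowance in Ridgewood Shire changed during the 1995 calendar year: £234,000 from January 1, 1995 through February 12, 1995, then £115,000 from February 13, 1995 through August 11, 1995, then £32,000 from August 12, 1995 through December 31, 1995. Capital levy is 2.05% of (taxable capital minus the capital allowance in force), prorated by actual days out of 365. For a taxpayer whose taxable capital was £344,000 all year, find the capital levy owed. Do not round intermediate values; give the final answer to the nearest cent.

£5,069.06

January 1 – February 12, 1995: 43 days, exemption £234,000 → (£344,000 − £234,000) × 2.05% × 43/365 = £265.6575
February 13 – August 11, 1995: 180 days, exemption £115,000 → (£344,000 − £115,000) × 2.05% × 180/365 = £2,315.0959
August 12 – December 31, 1995: 142 days, exemption £32,000 → (£344,000 − £32,000) × 2.05% × 142/365 = £2,488.3068
Total = £5,069.0603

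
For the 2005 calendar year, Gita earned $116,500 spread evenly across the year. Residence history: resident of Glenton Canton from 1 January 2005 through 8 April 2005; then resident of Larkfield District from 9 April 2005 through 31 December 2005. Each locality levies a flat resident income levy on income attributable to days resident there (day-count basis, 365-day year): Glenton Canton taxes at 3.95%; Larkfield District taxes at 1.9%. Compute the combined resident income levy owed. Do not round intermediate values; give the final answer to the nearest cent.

Glenton Canton, 1 January – 8 April 2005: 98 days → $116,500 × 3.95% × 98/365 = $1,235.5384
Larkfield District, 9 April – 31 December 2005: 267 days → $116,500 × 1.9% × 267/365 = $1,619.1904
Total = $2,854.7288

$2,854.73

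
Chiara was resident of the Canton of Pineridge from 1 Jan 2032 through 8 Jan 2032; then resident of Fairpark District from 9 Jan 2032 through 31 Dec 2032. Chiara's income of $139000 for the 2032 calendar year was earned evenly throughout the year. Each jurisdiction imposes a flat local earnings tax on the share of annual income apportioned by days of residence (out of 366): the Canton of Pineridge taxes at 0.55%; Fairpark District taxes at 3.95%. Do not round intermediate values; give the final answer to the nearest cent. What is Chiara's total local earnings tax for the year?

$5387.20

The Canton of Pineridge, 1 Jan – 8 Jan 2032: 8 days → $139000 × 0.55% × 8/366 = $16.7104
Fairpark District, 9 Jan – 31 Dec 2032: 358 days → $139000 × 3.95% × 358/366 = $5370.4891
Total = $5387.1995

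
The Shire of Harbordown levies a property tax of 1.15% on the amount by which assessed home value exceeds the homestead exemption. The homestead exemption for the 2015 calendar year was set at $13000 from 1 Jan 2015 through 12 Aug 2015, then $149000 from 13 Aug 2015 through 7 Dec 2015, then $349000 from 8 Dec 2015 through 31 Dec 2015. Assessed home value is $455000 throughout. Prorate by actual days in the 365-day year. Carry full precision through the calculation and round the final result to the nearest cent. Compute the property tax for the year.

1 Jan – 12 Aug 2015: 224 days, exemption $13000 → ($455000 − $13000) × 1.15% × 224/365 = $3119.4301
13 Aug – 7 Dec 2015: 117 days, exemption $149000 → ($455000 − $149000) × 1.15% × 117/365 = $1128.0082
8 Dec – 31 Dec 2015: 24 days, exemption $349000 → ($455000 − $349000) × 1.15% × 24/365 = $80.1534
Total = $4327.5918

$4327.59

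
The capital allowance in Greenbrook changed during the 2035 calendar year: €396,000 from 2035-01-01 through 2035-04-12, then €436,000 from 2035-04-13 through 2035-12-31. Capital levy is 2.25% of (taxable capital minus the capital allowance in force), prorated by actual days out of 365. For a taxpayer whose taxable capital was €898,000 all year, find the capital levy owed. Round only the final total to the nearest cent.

€10,646.51

2035-01-01 to 2035-04-12: 102 days, exemption €396,000 → (€898,000 − €396,000) × 2.25% × 102/365 = €3,156.4110
2035-04-13 to 2035-12-31: 263 days, exemption €436,000 → (€898,000 − €436,000) × 2.25% × 263/365 = €7,490.0959
Total = €10,646.5068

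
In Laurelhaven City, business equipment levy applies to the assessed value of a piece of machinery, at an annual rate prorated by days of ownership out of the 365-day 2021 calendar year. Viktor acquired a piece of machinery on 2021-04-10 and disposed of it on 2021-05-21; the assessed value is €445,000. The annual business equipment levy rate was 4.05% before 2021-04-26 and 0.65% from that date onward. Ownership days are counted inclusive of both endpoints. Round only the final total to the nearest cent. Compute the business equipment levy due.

€996.07

2021-04-10 to 2021-04-25: 16 days at 4.05% → €445,000 × 4.05% × 16/365 = €790.0274
2021-04-26 to 2021-05-21: 26 days at 0.65% → €445,000 × 0.65% × 26/365 = €206.0411
Total = €996.0685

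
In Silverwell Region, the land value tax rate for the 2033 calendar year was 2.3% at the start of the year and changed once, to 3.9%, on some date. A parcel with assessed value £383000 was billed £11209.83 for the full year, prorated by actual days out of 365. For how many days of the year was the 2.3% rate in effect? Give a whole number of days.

Let d = days at the first rate; then 365 − d days at the second rate.
£383000 × [2.3%·d + 3.9%·(365−d)] / 365 = £11209.83
Solving gives d = 222, so the new rate took effect on 11 Aug 2033.

222 days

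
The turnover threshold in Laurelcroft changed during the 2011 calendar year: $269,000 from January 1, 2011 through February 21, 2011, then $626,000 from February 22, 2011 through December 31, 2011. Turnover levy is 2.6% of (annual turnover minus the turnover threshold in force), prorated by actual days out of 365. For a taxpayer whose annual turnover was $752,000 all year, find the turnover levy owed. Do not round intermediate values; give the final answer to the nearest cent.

$4,598.37

January 1 – February 21, 2011: 52 days, exemption $269,000 → ($752,000 − $269,000) × 2.6% × 52/365 = $1,789.0849
February 22 – December 31, 2011: 313 days, exemption $626,000 → ($752,000 − $626,000) × 2.6% × 313/365 = $2,809.2822
Total = $4,598.3671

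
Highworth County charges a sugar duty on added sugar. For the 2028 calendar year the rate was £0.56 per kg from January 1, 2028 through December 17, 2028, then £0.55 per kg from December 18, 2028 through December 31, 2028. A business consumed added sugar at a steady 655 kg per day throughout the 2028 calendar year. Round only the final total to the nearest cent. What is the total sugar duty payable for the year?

£134157.10

January 1 – December 17, 2028: 352 days × 655 kg/day = 230,560 kg at £0.56/kg → £129113.60
December 18 – December 31, 2028: 14 days × 655 kg/day = 9,170 kg at £0.55/kg → £5043.50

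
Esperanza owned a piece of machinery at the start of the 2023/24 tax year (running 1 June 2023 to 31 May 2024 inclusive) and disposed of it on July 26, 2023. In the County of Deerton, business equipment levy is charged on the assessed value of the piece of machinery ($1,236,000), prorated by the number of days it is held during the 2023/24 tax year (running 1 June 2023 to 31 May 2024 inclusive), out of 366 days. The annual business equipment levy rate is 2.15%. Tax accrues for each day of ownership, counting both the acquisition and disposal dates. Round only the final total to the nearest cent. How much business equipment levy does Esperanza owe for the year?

Days held (June 1 – July 26, 2023): 56 out of 366
Tax = $1,236,000 × 2.15% × 56/366 = $4,065.9672

$4,065.97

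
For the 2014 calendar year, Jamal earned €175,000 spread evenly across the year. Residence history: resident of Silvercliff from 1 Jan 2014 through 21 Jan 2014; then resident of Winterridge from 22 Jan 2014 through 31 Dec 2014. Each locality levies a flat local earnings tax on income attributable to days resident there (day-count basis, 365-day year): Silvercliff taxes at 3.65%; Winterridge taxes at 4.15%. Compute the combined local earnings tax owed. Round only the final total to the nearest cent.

Silvercliff, 1 Jan – 21 Jan 2014: 21 days → €175,000 × 3.65% × 21/365 = €367.5000
Winterridge, 22 Jan – 31 Dec 2014: 344 days → €175,000 × 4.15% × 344/365 = €6,844.6575
Total = €7,212.1575

€7,212.16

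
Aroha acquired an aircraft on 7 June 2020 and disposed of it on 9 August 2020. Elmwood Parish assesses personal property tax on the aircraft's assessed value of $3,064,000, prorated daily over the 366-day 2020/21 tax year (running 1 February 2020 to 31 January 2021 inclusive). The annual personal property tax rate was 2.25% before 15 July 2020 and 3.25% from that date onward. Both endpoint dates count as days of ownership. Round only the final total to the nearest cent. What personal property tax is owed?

7 June – 14 July 2020: 38 days at 2.25% → $3,064,000 × 2.25% × 38/366 = $7,157.7049
15 July – 9 August 2020: 26 days at 3.25% → $3,064,000 × 3.25% × 26/366 = $7,073.9891
Total = $14,231.6940

$14,231.69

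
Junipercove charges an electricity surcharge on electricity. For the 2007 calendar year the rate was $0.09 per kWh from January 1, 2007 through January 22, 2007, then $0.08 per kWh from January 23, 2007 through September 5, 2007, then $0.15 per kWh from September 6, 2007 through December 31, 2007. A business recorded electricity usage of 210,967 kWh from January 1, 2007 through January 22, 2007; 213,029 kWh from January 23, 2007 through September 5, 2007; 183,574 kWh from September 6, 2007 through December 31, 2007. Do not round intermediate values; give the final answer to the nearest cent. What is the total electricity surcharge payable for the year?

$63565.45

January 1 – January 22, 2007: 210,967 kWh at $0.09/kWh → $18987.03
January 23 – September 5, 2007: 213,029 kWh at $0.08/kWh → $17042.32
September 6 – December 31, 2007: 183,574 kWh at $0.15/kWh → $27536.10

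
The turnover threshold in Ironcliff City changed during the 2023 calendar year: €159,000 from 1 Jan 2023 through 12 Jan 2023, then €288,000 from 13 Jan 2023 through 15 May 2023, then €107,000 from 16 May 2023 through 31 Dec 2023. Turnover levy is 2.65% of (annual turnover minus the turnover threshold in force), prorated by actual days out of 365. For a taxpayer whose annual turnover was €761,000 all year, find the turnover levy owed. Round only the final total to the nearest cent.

1 Jan – 12 Jan 2023: 12 days, exemption €159,000 → (€761,000 − €159,000) × 2.65% × 12/365 = €524.4822
13 Jan – 15 May 2023: 123 days, exemption €288,000 → (€761,000 − €288,000) × 2.65% × 123/365 = €4,223.9548
16 May – 31 Dec 2023: 230 days, exemption €107,000 → (€761,000 − €107,000) × 2.65% × 230/365 = €10,920.9041
Total = €15,669.3411

€15,669.34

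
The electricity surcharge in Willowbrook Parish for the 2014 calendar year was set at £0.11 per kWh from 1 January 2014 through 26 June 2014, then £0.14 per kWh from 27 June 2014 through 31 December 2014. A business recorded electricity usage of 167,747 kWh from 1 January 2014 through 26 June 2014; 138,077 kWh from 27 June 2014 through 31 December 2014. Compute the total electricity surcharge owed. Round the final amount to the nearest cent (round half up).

1 January – 26 June 2014: 167,747 kWh at £0.11/kWh → £18452.17
27 June – 31 December 2014: 138,077 kWh at £0.14/kWh → £19330.78

£37782.95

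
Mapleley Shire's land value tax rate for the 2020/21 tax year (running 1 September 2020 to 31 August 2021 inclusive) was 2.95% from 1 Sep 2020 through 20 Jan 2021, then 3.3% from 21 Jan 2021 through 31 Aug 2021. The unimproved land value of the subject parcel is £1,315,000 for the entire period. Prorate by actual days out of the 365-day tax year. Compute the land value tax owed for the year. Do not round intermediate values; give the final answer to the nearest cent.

1 Sep 2020 – 20 Jan 2021: 142 days at 2.95% → £1,315,000 × 2.95% × 142/365 = £15,091.8767
21 Jan – 31 Aug 2021: 223 days at 3.3% → £1,315,000 × 3.3% × 223/365 = £26,512.5616
Total = £41,604.4384

£41,604.44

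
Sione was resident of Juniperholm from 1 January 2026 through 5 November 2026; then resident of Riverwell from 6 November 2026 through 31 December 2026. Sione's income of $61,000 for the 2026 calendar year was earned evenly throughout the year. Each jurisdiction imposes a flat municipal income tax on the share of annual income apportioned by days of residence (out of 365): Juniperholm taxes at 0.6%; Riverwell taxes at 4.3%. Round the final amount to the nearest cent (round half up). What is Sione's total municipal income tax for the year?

Juniperholm, 1 January – 5 November 2026: 309 days → $61,000 × 0.6% × 309/365 = $309.8466
Riverwell, 6 November – 31 December 2026: 56 days → $61,000 × 4.3% × 56/365 = $402.4329
Total = $712.2795

$712.28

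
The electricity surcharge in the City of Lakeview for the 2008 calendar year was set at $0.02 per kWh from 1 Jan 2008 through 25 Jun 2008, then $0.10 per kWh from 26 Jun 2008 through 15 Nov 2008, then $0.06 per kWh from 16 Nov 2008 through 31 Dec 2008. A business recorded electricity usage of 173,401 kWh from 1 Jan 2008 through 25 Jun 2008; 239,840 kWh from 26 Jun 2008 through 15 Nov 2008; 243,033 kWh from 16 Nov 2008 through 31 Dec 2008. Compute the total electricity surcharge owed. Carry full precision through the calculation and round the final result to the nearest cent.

1 Jan – 25 Jun 2008: 173,401 kWh at $0.02/kWh → $3,468.02
26 Jun – 15 Nov 2008: 239,840 kWh at $0.10/kWh → $23,984.00
16 Nov – 31 Dec 2008: 243,033 kWh at $0.06/kWh → $14,581.98

$42,034.00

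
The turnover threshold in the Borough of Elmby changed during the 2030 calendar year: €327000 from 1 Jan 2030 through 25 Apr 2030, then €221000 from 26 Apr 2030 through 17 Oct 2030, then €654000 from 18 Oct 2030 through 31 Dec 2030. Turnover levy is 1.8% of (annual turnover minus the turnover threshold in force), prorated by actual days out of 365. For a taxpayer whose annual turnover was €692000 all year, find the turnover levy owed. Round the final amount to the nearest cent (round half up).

1 Jan – 25 Apr 2030: 115 days, exemption €327000 → (€692000 − €327000) × 1.8% × 115/365 = €2070.0000
26 Apr – 17 Oct 2030: 175 days, exemption €221000 → (€692000 − €221000) × 1.8% × 175/365 = €4064.7945
18 Oct – 31 Dec 2030: 75 days, exemption €654000 → (€692000 − €654000) × 1.8% × 75/365 = €140.5479
Total = €6275.3425

€6275.34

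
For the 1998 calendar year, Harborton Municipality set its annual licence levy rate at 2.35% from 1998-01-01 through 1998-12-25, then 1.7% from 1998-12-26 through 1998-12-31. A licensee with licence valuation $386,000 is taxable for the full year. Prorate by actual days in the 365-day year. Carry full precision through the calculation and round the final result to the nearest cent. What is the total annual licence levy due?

$9,029.76

1998-01-01 to 1998-12-25: 359 days at 2.35% → $386,000 × 2.35% × 359/365 = $8,921.8877
1998-12-26 to 1998-12-31: 6 days at 1.7% → $386,000 × 1.7% × 6/365 = $107.8685
Total = $9,029.7562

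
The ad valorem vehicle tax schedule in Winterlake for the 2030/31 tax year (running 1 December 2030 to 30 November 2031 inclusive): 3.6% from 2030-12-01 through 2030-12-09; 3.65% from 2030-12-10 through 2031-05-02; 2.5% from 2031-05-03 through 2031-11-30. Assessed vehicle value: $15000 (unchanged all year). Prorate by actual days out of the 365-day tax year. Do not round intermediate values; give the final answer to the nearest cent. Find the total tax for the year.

2030-12-01 to 2030-12-09: 9 days at 3.6% → $15000 × 3.6% × 9/365 = $13.3151
2030-12-10 to 2031-05-02: 144 days at 3.65% → $15000 × 3.65% × 144/365 = $216.0000
2031-05-03 to 2031-11-30: 212 days at 2.5% → $15000 × 2.5% × 212/365 = $217.8082
Total = $447.1233

$447.12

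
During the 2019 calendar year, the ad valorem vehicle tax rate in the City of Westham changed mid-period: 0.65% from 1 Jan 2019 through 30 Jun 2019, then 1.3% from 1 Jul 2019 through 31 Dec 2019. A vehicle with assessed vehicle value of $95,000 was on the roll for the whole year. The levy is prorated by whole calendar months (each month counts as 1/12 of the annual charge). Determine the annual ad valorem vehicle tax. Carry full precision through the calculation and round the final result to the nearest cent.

1 Jan – 30 Jun 2019: 6 months at 0.65% → $95,000 × 0.65% × 6/12 = $308.7500
1 Jul – 31 Dec 2019: 6 months at 1.3% → $95,000 × 1.3% × 6/12 = $617.5000
Total = $926.2500

$926.25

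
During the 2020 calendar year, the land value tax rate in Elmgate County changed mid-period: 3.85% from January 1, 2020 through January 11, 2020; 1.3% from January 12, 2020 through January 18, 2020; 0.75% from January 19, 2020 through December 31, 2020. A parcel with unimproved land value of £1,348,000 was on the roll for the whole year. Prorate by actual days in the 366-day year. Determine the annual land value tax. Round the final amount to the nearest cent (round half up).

£11,507.72

January 1 – January 11, 2020: 11 days at 3.85% → £1,348,000 × 3.85% × 11/366 = £1,559.7760
January 12 – January 18, 2020: 7 days at 1.3% → £1,348,000 × 1.3% × 7/366 = £335.1585
January 19 – December 31, 2020: 348 days at 0.75% → £1,348,000 × 0.75% × 348/366 = £9,612.7869
Total = £11,507.7213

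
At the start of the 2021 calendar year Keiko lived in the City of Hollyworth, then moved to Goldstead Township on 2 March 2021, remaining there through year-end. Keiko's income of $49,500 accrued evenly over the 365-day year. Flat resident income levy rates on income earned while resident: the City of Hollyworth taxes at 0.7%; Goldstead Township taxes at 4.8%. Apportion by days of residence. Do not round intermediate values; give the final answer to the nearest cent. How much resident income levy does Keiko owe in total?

The City of Hollyworth, 1 January – 1 March 2021: 60 days → $49,500 × 0.7% × 60/365 = $56.9589
Goldstead Township, 2 March – 31 December 2021: 305 days → $49,500 × 4.8% × 305/365 = $1,985.4247
Total = $2,042.3836

$2,042.38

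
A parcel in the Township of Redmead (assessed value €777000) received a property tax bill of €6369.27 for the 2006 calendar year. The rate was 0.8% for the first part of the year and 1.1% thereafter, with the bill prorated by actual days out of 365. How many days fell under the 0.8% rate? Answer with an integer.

Let d = days at the first rate; then 365 − d days at the second rate.
€777000 × [0.8%·d + 1.1%·(365−d)] / 365 = €6369.27
Solving gives d = 341, so the new rate took effect on December 8, 2006.

341 days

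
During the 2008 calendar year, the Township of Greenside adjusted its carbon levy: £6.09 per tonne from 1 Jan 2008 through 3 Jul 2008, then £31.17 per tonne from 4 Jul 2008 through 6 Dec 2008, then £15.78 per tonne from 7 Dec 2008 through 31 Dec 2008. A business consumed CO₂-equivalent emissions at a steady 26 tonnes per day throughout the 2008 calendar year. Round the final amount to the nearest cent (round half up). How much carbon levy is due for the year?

1 Jan – 3 Jul 2008: 185 days × 26 tonnes/day = 4,810 tonnes at £6.09/tonne → £29,292.90
4 Jul – 6 Dec 2008: 156 days × 26 tonnes/day = 4,056 tonnes at £31.17/tonne → £126,425.52
7 Dec – 31 Dec 2008: 25 days × 26 tonnes/day = 650 tonnes at £15.78/tonne → £10,257.00

£165,975.42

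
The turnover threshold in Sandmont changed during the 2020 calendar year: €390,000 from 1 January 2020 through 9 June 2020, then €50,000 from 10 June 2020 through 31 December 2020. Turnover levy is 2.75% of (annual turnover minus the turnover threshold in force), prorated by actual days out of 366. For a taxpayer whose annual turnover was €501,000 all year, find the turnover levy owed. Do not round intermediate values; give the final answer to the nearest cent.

1 January – 9 June 2020: 161 days, exemption €390,000 → (€501,000 − €390,000) × 2.75% × 161/366 = €1,342.7664
10 June – 31 December 2020: 205 days, exemption €50,000 → (€501,000 − €50,000) × 2.75% × 205/366 = €6,946.7555
Total = €8,289.5219

€8,289.52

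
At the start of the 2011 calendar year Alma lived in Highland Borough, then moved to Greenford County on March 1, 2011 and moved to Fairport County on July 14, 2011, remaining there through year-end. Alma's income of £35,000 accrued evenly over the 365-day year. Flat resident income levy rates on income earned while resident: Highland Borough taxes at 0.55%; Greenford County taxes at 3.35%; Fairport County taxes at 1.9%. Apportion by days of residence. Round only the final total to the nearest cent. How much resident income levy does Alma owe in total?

Highland Borough, January 1 – February 28, 2011: 59 days → £35,000 × 0.55% × 59/365 = £31.1164
Greenford County, March 1 – July 13, 2011: 135 days → £35,000 × 3.35% × 135/365 = £433.6644
Fairport County, July 14 – December 31, 2011: 171 days → £35,000 × 1.9% × 171/365 = £311.5479
Total = £776.3288

£776.33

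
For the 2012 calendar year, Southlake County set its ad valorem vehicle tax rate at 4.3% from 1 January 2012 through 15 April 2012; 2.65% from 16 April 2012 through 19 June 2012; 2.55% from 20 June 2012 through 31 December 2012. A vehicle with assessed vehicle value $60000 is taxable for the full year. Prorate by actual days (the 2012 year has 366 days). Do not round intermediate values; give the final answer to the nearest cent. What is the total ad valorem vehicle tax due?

1 January – 15 April 2012: 106 days at 4.3% → $60000 × 4.3% × 106/366 = $747.2131
16 April – 19 June 2012: 65 days at 2.65% → $60000 × 2.65% × 65/366 = $282.3770
20 June – 31 December 2012: 195 days at 2.55% → $60000 × 2.55% × 195/366 = $815.1639
Total = $1844.7541

$1844.75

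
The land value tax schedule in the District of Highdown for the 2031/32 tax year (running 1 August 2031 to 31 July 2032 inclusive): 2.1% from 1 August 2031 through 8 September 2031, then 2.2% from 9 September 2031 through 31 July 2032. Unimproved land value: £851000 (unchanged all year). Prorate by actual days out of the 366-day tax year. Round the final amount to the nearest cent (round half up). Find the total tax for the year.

1 August – 8 September 2031: 39 days at 2.1% → £851000 × 2.1% × 39/366 = £1904.2869
9 September 2031 – 31 July 2032: 327 days at 2.2% → £851000 × 2.2% × 327/366 = £16727.0328
Total = £18631.3197

£18631.32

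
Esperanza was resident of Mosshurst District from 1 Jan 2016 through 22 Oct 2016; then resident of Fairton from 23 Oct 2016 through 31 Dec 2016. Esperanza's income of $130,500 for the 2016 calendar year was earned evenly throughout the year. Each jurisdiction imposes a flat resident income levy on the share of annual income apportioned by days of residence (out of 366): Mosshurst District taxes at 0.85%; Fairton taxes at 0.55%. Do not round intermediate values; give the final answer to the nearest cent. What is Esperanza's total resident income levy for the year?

Mosshurst District, 1 Jan – 22 Oct 2016: 296 days → $130,500 × 0.85% × 296/366 = $897.0984
Fairton, 23 Oct – 31 Dec 2016: 70 days → $130,500 × 0.55% × 70/366 = $137.2746
Total = $1,034.3730

$1,034.37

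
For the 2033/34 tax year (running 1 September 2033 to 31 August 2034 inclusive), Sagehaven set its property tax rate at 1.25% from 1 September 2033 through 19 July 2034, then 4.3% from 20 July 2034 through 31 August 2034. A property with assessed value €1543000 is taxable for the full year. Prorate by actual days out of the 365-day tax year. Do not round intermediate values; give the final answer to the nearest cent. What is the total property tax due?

€24831.73

1 September 2033 – 19 July 2034: 322 days at 1.25% → €1543000 × 1.25% × 322/365 = €17015.2740
20 July – 31 August 2034: 43 days at 4.3% → €1543000 × 4.3% × 43/365 = €7816.4575
Total = €24831.7315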